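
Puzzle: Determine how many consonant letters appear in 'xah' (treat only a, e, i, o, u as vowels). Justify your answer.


Consonants in 'xah': x, h = 2 consonants.

2


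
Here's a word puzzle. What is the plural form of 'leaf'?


Apply rule: Change -f to -ves. 'leaf' becomes 'leaves'.

leaves


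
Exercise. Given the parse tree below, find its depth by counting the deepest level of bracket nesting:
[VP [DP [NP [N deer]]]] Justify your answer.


Count bracket nesting levels:
'[' at pos 0: depth = 1
'[' at pos 4: depth = 2
'[' at pos 8: depth = 3
'[' at pos 12: depth = 4
Maximum depth reached: 4

4


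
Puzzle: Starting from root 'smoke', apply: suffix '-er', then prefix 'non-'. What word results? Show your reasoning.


Step 1: Add suffix '-er' to 'smoke' = 'smoker'
Step 2: Add prefix 'non-' to 'smoker' = 'nonsmoker'

nonsmoker


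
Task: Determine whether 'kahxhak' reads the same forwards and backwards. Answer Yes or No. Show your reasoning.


Forward: 'kahxhak'
Reversed: 'kahxhak'
They are identical.

Yes


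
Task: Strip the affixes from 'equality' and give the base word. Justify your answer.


Remove suffix '-ity' from 'equality' to get root 'equal'.

equal


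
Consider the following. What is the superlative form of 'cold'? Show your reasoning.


Apply superlative formation (add -est): 'cold' -> 'coldest'.

coldest


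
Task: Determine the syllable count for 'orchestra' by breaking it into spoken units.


Break 'orchestra' into syllables: or-ches-tra -> or | ches | tra = 3 syllables

3 syllables


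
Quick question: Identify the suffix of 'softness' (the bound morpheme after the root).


The word 'softness' = 'soft' (root) + '-ness' (suffix). The suffix is '-ness'.

ness


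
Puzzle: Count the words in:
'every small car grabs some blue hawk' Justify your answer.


Split into words: every | small | car | grabs | some | blue | hawk = 7 words.

7


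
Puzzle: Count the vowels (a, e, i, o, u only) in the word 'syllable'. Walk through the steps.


Vowels in 'syllable': a, e = 2 vowels.

2


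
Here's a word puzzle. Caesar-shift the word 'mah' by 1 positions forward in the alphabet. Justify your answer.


Shift each letter by 1: m -> n, a -> b, h -> i. Result: 'nbi'.

nbi


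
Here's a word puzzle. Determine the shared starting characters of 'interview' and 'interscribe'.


Compare from the start: 5 characters match: 'inter'. Mismatch at position 6: 'v' vs 's'.

inter


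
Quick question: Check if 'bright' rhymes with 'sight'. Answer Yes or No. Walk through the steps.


Rime (stressed vowel + following sounds) of 'bright': -ight = /aɪt/
Rime of 'sight': -ight = /aɪt/
/aɪt/ and /aɪt/ are the same ending sound, so the words rhyme.

Yes


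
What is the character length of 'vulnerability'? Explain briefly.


Spell out 'vulnerability' and number each letter: v(1), u(2), l(3), n(4), e(5), r(6), a(7), b(8), i(9), l(10), i(11), t(12), y(13). Total: 13 letters.

13


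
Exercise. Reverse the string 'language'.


Reverse 'language' character by character: 'egaugnal'.

egaugnal


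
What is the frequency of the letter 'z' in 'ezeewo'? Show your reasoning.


Letter 'z' in 'ezeewo': found at position(s) 2 = 1 occurrence(s).

1


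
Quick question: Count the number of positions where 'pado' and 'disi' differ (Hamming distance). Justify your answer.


Alignment:
Position 1: 'p' vs 'd' = DIFFER
Position 2: 'a' vs 'i' = DIFFER
Position 3: 'd' vs 's' = DIFFER
Position 4: 'o' vs 'i' = DIFFER
Total differences: 4

4


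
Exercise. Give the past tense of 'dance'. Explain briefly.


Apply rule: Add -d (word ends in -e). 'dance' becomes 'danced'.

danced


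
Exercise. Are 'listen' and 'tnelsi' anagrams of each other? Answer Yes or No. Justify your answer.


Sorted letters of 'listen': 'eilnst'
Sorted letters of 'tnelsi': 'eilnst'
They match.

Yes


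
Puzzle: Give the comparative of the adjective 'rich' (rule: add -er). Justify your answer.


Apply comparative formation (add -er): 'rich' -> 'richer'.

richer


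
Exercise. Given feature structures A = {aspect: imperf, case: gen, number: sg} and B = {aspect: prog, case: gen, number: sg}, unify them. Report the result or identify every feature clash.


Compare features:
aspect: A=imperf vs B=prog -> CLASH
case: A=gen vs B=gen -> unified: gen
number: A=sg vs B=sg -> unified: sg
Clash detected on feature 'aspect' (imperf vs prog); unification fails.

CLASH on 'aspect' (imperf vs prog)


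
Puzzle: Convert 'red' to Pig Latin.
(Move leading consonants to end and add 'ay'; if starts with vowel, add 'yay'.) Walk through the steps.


'red': move consonant cluster 'r' to end and add 'ay': 'edray'.

edray


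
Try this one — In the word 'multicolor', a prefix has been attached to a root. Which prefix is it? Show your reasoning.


The word 'multicolor' = 'multi' (prefix) + 'color' (root). The prefix is 'multi'.

multi


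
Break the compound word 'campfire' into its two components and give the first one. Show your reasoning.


Split 'campfire' into 'camp' + 'fire'. The first part is 'camp'.

camp


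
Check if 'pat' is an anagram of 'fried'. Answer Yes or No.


Sorted letters of 'pat': 'apt'
Sorted letters of 'fried': 'defir'
They do not match.

No


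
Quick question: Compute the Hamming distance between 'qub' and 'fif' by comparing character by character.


Alignment:
Position 1: 'q' vs 'f' = DIFFER
Position 2: 'u' vs 'i' = DIFFER
Position 3: 'b' vs 'f' = DIFFER
Total differences: 3

3


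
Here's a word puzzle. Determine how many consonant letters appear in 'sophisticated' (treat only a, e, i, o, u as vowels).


Consonants in 'sophisticated': s, p, h, s, t, c, t, d = 8 consonants.

8


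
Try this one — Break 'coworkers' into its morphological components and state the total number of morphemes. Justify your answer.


Step 1: Identify prefix: 'co' (meaning: together)
Step 2: Identify root: 'work'
Step 3: Identify suffix(es): 'er, s'
Decomposition: co- (prefix: together) + work (root) + -er (suffix: one who) + -s (plural)
Total morphemes: 4

4 morphemes (co- (prefix: together) + work (root) + -er (suffix: one who) + -s (plural))


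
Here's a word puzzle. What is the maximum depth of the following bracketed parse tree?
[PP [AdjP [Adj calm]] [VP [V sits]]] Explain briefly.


Count bracket nesting levels:
'[' at pos 0: depth = 1
'[' at pos 4: depth = 2
'[' at pos 10: depth = 3
'[' at pos 22: depth = 2
'[' at pos 26: depth = 3
Maximum depth reached: 3

3


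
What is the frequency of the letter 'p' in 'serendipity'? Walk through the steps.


Letter 'p' in 'serendipity': found at position(s) 8 = 1 occurrence(s).

1


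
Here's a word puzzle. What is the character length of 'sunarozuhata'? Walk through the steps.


Spell out 'sunarozuhata' and number each letter: s(1), u(2), n(3), a(4), r(5), o(6), z(7), u(8), h(9), a(10), t(11), a(12). Total: 12 letters.

12


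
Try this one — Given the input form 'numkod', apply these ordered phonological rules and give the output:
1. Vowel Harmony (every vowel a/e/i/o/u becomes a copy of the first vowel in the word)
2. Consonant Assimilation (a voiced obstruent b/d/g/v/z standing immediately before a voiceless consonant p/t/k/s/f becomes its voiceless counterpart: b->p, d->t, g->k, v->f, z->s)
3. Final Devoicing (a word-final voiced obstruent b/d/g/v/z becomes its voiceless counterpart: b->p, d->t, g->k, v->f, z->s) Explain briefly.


Starting form: 'numkod'
Rule 1: Vowel Harmony: all vowels become 'u' (matching first vowel). 'numkod' -> 'numkud'
Rule 2: Consonant Assimilation: no voiced obstruent (b/d/g/v/z) stands immediately before a voiceless consonant (p/t/k/s/f). No change.
Rule 3: Final Devoicing: word-final voiced obstruent 'd' becomes voiceless 't'. 'numkud' -> 'numkut'
Final form: 'numkut'

numkut


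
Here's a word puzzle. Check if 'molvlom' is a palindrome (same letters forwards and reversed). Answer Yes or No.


Forward: 'molvlom'
Reversed: 'molvlom'
They are identical.

Yes


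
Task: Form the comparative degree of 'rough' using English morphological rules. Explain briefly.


Apply comparative formation (add -er): 'rough' -> 'rougher'.

rougher


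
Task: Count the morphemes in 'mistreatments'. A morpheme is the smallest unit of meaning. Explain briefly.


Decomposition: mis- (prefix) + treat (root) + -ment (suffix) + -s (plural) = 4 morpheme(s)

4 morphemes


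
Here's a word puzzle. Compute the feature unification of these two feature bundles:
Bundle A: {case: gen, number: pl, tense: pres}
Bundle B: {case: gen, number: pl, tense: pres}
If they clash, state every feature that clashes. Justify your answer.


Compare features:
case: A=gen vs B=gen -> unified: gen
number: A=pl vs B=pl -> unified: pl
tense: A=pres vs B=pres -> unified: pres
No clashes found.

Unified: {case: gen, number: pl, tense: pres}


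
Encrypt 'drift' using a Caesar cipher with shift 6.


Shift each letter by 6: d -> j, r -> x, i -> o, f -> l, t -> z. Result: 'jxolz'.

jxolz


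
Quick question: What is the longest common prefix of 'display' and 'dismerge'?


Compare from the start: 3 characters match: 'dis'. Mismatch at position 4: 'p' vs 'm'.

dis


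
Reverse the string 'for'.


Reverse 'for' character by character: 'rof'.

rof


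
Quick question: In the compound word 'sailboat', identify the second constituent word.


Split 'sailboat' into 'sail' + 'boat'. The second part is 'boat'.

boat


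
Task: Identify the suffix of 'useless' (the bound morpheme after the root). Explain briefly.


The word 'useless' = 'use' (root) + '-less' (suffix). The suffix is '-less'.

less


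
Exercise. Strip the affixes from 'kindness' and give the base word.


Remove suffix '-ness' from 'kindness' to get root 'kind'.

kind


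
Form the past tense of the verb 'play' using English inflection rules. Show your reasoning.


Apply rule: Add -ed. 'play' becomes 'played'.

played


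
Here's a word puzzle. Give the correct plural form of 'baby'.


Apply rule: Change -y to -ies (consonant + y). 'baby' becomes 'babies'.

babies


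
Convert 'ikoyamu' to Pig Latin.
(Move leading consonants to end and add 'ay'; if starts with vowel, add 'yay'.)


'ikoyamu' starts with a vowel, so add 'yay': 'ikoyamuyay'.

ikoyamuyay


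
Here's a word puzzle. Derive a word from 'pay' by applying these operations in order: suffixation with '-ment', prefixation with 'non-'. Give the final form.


Step 1: Add suffix '-ment' to 'pay' = 'payment'
Step 2: Add prefix 'non-' to 'payment' = 'nonpayment'

nonpayment


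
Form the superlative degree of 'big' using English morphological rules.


Apply superlative formation (double final consonant, add -est): 'big' -> 'biggest'.

biggest


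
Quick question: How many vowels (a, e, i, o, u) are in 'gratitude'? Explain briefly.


Vowels in 'gratitude': a, i, u, e = 4 vowels.

4


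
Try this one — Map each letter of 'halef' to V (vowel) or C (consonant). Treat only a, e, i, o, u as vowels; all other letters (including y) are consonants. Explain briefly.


Letter mapping: h = C, a = V, l = C, e = V, f = C.

CVCVC


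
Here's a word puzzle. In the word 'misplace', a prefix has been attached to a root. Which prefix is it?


The word 'misplace' = 'mis' (prefix) + 'place' (root). The prefix is 'mis'.

mis


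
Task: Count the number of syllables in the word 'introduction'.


Break 'introduction' into syllables: in-tro-duc-tion -> in | tro | duc | tion = 4 syllables

4 syllables


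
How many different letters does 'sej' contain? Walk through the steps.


Unique letters in 'sej': {e, j, s} = 3 distinct letters.

3


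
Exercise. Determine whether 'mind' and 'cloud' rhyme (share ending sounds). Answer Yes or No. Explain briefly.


Rime (stressed vowel + following sounds) of 'mind': -ind = /aɪnd/
Rime of 'cloud': -oud = /aʊd/
/aɪnd/ and /aʊd/ are different ending sounds, so the words do not rhyme.

No


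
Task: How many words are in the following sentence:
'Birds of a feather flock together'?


Split into words: Birds | of | a | feather | flock | together = 6 words.

6


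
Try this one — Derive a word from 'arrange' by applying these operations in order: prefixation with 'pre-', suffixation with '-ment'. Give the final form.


Step 1: Add prefix 'pre-' to 'arrange' = 'prearrange'
Step 2: Add suffix '-ment' to 'prearrange' = 'prearrangement'

prearrangement


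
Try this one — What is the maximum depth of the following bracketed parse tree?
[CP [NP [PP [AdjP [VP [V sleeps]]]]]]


Count bracket nesting levels:
'[' at pos 0: depth = 1
'[' at pos 4: depth = 2
'[' at pos 8: depth = 3
'[' at pos 12: depth = 4
'[' at pos 18: depth = 5
'[' at pos 22: depth = 6
Maximum depth reached: 6

6


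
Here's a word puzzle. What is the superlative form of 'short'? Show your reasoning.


Apply superlative formation (add -est): 'short' -> 'shortest'.

shortest


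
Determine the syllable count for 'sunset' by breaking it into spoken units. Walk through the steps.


Break 'sunset' into syllables: sun-set -> sun | set = 2 syllables

2 syllables


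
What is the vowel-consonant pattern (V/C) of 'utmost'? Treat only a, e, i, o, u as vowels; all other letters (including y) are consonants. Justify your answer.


Letter mapping: u = V, t = C, m = C, o = V, s = C, t = C.

VCCVCC


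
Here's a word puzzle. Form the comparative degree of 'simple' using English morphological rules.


Apply comparative formation (ends in e: add -r): 'simple' -> 'simpler'.

simpler


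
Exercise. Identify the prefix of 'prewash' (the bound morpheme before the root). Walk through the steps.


The word 'prewash' = 'pre' (prefix) + 'wash' (root). The prefix is 'pre'.

pre


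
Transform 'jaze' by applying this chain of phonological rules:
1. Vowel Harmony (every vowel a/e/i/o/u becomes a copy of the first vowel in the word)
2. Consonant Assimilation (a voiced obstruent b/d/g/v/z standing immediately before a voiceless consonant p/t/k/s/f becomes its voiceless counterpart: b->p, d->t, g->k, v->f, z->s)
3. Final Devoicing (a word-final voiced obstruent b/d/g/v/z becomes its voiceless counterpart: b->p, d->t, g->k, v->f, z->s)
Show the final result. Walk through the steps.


Starting form: 'jaze'
Rule 1: Vowel Harmony: all vowels become 'a' (matching first vowel). 'jaze' -> 'jaza'
Rule 2: Consonant Assimilation: no voiced obstruent (b/d/g/v/z) stands immediately before a voiceless consonant (p/t/k/s/f). No change.
Rule 3: Final Devoicing: the word ends in the vowel 'a', not a consonant. No change.
Final form: 'jaza'

jaza


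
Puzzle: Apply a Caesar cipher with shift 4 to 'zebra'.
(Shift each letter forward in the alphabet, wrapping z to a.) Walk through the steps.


Shift each letter by 4: z -> d, e -> i, b -> f, r -> v, a -> e. Result: 'difve'.

difve


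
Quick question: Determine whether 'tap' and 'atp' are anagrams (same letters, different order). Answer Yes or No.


Sorted letters of 'tap': 'apt'
Sorted letters of 'atp': 'apt'
They match.

Yes


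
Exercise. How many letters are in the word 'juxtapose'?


Spell out 'juxtapose' and number each letter: j(1), u(2), x(3), t(4), a(5), p(6), o(7), s(8), e(9). Total: 9 letters.

9


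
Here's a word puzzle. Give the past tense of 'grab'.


Apply rule: Double final consonant and add -ed. 'grab' becomes 'grabbed'.

grabbed


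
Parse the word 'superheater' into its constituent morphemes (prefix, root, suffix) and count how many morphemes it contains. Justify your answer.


Step 1: Identify prefix: 'super' (meaning: above)
Step 2: Identify root: 'heat'
Step 3: Identify suffix(es): 'er'
Decomposition: super- (prefix: above) + heat (root) + -er (suffix: one who)
Total morphemes: 3

3 morphemes (super- (prefix: above) + heat (root) + -er (suffix: one who))


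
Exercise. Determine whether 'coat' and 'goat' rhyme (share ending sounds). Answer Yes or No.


Rime (stressed vowel + following sounds) of 'coat': -oat = /oʊt/
Rime of 'goat': -oat = /oʊt/
/oʊt/ and /oʊt/ are the same ending sound, so the words rhyme.

Yes


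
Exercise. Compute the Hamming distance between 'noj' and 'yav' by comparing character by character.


Alignment:
Position 1: 'n' vs 'y' = DIFFER
Position 2: 'o' vs 'a' = DIFFER
Position 3: 'j' vs 'v' = DIFFER
Total differences: 3

3


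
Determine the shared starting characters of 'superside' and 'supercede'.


Compare from the start: 5 characters match: 'super'. Mismatch at position 6: 's' vs 'c'.

super


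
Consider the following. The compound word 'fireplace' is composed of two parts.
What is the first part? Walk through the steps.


Split 'fireplace' into 'fire' + 'place'. The first part is 'fire'.

fire


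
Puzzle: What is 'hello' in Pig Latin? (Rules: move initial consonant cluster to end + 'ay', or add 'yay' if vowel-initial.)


'hello': move consonant cluster 'h' to end and add 'ay': 'ellohay'.

ellohay


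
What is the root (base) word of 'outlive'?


Remove prefix 'out' from 'outlive' to get root 'live'.

live


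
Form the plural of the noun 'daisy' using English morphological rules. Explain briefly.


Apply rule: Change -y to -ies (consonant + y). 'daisy' becomes 'daisies'.

daisies


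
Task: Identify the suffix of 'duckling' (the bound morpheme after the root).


The word 'duckling' = 'duck' (root) + '-ling' (suffix). The suffix is '-ling'.

ling


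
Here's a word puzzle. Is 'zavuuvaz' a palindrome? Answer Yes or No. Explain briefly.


Forward: 'zavuuvaz'
Reversed: 'zavuuvaz'
They are identical.

Yes


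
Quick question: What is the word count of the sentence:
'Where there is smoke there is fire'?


Split into words: Where | there | is | smoke | there | is | fire = 7 words.

7


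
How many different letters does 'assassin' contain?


Unique letters in 'assassin': {a, i, n, s} = 4 distinct letters.

4


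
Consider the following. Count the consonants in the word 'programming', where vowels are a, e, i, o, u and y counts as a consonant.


Consonants in 'programming': p, r, g, r, m, m, n, g = 8 consonants.

8


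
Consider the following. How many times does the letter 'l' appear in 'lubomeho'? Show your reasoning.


Letter 'l' in 'lubomeho': found at position(s) 1 = 1 occurrence(s).

1


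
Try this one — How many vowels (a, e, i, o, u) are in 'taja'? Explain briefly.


Vowels in 'taja': a, a = 2 vowels.

2


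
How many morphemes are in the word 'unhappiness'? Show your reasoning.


Decomposition: un- (prefix) + happy (root) + -ness (suffix) = 3 morpheme(s)

3 morphemes


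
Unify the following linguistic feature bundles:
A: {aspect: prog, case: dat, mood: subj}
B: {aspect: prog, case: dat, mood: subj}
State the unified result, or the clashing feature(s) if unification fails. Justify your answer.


Compare features:
aspect: A=prog vs B=prog -> unified: prog
case: A=dat vs B=dat -> unified: dat
mood: A=subj vs B=subj -> unified: subj
No clashes found.

Unified: {aspect: prog, case: dat, mood: subj}


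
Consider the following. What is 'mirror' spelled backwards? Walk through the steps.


Reverse 'mirror' character by character: 'rorrim'.

rorrim


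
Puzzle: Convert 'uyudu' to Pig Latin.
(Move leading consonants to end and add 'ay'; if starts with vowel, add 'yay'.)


'uyudu' starts with a vowel, so add 'yay': 'uyuduyay'.

uyuduyay


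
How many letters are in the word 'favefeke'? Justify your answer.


Spell out 'favefeke' and number each letter: f(1), a(2), v(3), e(4), f(5), e(6), k(7), e(8). Total: 8 letters.

8


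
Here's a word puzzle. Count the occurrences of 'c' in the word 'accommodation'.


Letter 'c' in 'accommodation': found at position(s) 2, 3 = 2 occurrence(s).

2


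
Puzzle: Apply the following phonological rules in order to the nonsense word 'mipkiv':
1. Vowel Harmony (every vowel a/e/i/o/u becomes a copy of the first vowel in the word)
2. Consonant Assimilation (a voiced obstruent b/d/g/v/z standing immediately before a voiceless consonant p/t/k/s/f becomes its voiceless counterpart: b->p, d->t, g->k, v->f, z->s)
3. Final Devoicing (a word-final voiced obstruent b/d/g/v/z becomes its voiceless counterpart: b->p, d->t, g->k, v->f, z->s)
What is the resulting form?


Starting form: 'mipkiv'
Rule 1: Vowel Harmony: all vowels already match. No change.
Rule 2: Consonant Assimilation: no voiced obstruent (b/d/g/v/z) stands immediately before a voiceless consonant (p/t/k/s/f). No change.
Rule 3: Final Devoicing: word-final voiced obstruent 'v' becomes voiceless 'f'. 'mipkiv' -> 'mipkif'
Final form: 'mipkif'

mipkif


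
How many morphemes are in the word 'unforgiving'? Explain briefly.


Decomposition: un- (prefix) + forgive (root) + -ing (suffix) = 3 morpheme(s)

3 morphemes


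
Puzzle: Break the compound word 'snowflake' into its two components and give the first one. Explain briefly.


Split 'snowflake' into 'snow' + 'flake'. The first part is 'snow'.

snow


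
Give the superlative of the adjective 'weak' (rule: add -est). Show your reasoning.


Apply superlative formation (add -est): 'weak' -> 'weakest'.

weakest


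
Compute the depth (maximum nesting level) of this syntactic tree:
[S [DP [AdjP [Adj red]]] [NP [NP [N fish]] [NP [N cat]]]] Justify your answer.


Count bracket nesting levels:
'[' at pos 0: depth = 1
'[' at pos 3: depth = 2
'[' at pos 7: depth = 3
'[' at pos 13: depth = 4
'[' at pos 25: depth = 2
'[' at pos 29: depth = 3
'[' at pos 33: depth = 4
'[' at pos 43: depth = 3
'[' at pos 47: depth = 4
Maximum depth reached: 4

4


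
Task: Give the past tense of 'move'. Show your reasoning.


Apply rule: Add -d (word ends in -e). 'move' becomes 'moved'.

moved


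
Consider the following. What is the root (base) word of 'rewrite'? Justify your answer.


Remove prefix 're' from 'rewrite' to get root 'write'.

write


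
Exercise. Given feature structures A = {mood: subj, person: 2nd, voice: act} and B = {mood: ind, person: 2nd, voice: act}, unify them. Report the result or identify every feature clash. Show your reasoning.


Compare features:
mood: A=subj vs B=ind -> CLASH
person: A=2nd vs B=2nd -> unified: 2nd
voice: A=act vs B=act -> unified: act
Clash detected on feature 'mood' (subj vs ind); unification fails.

CLASH on 'mood' (subj vs ind)


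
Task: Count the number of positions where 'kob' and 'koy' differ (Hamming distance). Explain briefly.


Alignment:
Position 1: 'k' vs 'k' = match
Position 2: 'o' vs 'o' = match
Position 3: 'b' vs 'y' = DIFFER
Total differences: 1

1


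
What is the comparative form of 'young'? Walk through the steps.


Apply comparative formation (add -er): 'young' -> 'younger'.

younger


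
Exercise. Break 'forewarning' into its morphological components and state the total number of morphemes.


Step 1: Identify prefix: 'fore' (meaning: before/front)
Step 2: Identify root: 'warn'
Step 3: Identify suffix(es): 'ing'
Decomposition: fore- (prefix: before/front) + warn (root) + -ing (suffix: ongoing action)
Total morphemes: 3

3 morphemes (fore- (prefix: before/front) + warn (root) + -ing (suffix: ongoing action))


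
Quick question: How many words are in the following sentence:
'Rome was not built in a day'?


Split into words: Rome | was | not | built | in | a | day = 7 words.

7


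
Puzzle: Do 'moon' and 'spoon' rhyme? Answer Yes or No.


Rime (stressed vowel + following sounds) of 'moon': -oon = /uːn/
Rime of 'spoon': -oon = /uːn/
/uːn/ and /uːn/ are the same ending sound, so the words rhyme.

Yes


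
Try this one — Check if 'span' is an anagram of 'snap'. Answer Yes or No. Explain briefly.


Sorted letters of 'span': 'anps'
Sorted letters of 'snap': 'anps'
They match.

Yes


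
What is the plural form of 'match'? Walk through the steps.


Apply rule: Add -es (sibilant/fricative ending). 'match' becomes 'matches'.

matches


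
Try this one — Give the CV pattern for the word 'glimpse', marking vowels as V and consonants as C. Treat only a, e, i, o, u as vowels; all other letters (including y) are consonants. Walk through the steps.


Letter mapping: g = C, l = C, i = V, m = C, p = C, s = C, e = V.

CCVCCCV


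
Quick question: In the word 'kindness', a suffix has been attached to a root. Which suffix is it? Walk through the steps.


The word 'kindness' = 'kind' (root) + '-ness' (suffix). The suffix is '-ness'.

ness


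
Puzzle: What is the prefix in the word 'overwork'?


The word 'overwork' = 'over' (prefix) + 'work' (root). The prefix is 'over'.

over


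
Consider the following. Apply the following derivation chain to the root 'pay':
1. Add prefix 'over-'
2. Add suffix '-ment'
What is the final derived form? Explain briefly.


Step 1: Add prefix 'over-' to 'pay' = 'overpay'
Step 2: Add suffix '-ment' to 'overpay' = 'overpayment'

overpayment


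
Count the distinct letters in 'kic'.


Unique letters in 'kic': {c, i, k} = 3 distinct letters.

3


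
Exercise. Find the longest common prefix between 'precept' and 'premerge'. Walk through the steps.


Compare from the start: 3 characters match: 'pre'. Mismatch at position 4: 'c' vs 'm'.

pre


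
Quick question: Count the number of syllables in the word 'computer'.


Break 'computer' into syllables: com-pu-ter -> com | pu | ter = 3 syllables

3 syllables


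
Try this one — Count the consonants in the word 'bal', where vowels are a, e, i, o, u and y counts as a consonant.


Consonants in 'bal': b, l = 2 consonants.

2


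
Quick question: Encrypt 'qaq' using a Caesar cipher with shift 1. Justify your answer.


Shift each letter by 1: q -> r, a -> b, q -> r. Result: 'rbr'.

rbr


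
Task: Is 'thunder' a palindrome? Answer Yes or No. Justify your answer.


Forward: 'thunder'
Reversed: 'rednuht'
They differ.

No


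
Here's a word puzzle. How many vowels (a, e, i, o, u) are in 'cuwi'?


Vowels in 'cuwi': u, i = 2 vowels.

2


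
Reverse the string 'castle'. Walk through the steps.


Reverse 'castle' character by character: 'eltsac'.

eltsac


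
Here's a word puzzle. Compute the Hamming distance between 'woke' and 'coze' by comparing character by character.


Alignment:
Position 1: 'w' vs 'c' = DIFFER
Position 2: 'o' vs 'o' = match
Position 3: 'k' vs 'z' = DIFFER
Position 4: 'e' vs 'e' = match
Total differences: 2

2


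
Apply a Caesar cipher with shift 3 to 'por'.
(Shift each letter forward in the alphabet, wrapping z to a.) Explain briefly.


Shift each letter by 3: p -> s, o -> r, r -> u. Result: 'sru'.

sru


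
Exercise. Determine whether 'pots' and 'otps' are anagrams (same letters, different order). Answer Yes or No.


Sorted letters of 'pots': 'opst'
Sorted letters of 'otps': 'opst'
They match.

Yes


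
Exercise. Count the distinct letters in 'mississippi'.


Unique letters in 'mississippi': {i, m, p, s} = 4 distinct letters.

4


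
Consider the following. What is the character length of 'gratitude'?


Spell out 'gratitude' and number each letter: g(1), r(2), a(3), t(4), i(5), t(6), u(7), d(8), e(9). Total: 9 letters.

9


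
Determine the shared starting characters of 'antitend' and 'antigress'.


Compare from the start: 4 characters match: 'anti'. Mismatch at position 5: 't' vs 'g'.

anti


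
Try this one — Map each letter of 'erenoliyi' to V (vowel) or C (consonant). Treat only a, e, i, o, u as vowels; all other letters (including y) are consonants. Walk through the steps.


Letter mapping: e = V, r = C, e = V, n = C, o = V, l = C, i = V, y = C, i = V.

VCVCVCVCV


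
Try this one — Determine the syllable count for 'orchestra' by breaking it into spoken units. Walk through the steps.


Break 'orchestra' into syllables: or-ches-tra -> or | ches | tra = 3 syllables

3 syllables


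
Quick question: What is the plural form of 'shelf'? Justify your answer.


Apply rule: Change -f to -ves. 'shelf' becomes 'shelves'.

shelves


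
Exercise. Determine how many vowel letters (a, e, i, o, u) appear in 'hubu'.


Vowels in 'hubu': u, u = 2 vowels.

2


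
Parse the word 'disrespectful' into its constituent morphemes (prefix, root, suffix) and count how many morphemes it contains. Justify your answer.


Step 1: Identify prefix: 'dis' (meaning: not/apart)
Step 2: Identify root: 'respect'
Step 3: Identify suffix(es): 'ful'
Decomposition: dis- (prefix: not/apart) + respect (root) + -ful (suffix: full of)
Total morphemes: 3

3 morphemes (dis- (prefix: not/apart) + respect (root) + -ful (suffix: full of))


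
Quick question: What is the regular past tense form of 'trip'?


Apply rule: Double final consonant and add -ed. 'trip' becomes 'tripped'.

tripped


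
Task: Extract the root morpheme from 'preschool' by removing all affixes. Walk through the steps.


Remove prefix 'pre' from 'preschool' to get root 'school'.

school


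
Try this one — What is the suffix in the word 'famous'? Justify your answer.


The word 'famous' = 'fame' (root) + '-ous' (suffix). The suffix is '-ous'.

ous


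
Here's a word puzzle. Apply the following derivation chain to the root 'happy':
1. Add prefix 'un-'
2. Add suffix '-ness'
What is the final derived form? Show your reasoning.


Step 1: Add prefix 'un-' to 'happy' = 'unhappy'
Step 2: Add suffix '-ness' to 'unhappy' = 'unhappiness'

unhappiness


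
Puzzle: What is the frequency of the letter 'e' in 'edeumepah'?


Letter 'e' in 'edeumepah': found at position(s) 1, 3, 6 = 3 occurrence(s).

3


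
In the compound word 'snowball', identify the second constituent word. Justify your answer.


Split 'snowball' into 'snow' + 'ball'. The second part is 'ball'.

ball


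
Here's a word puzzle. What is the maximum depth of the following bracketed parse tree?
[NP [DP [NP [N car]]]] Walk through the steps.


Count bracket nesting levels:
'[' at pos 0: depth = 1
'[' at pos 4: depth = 2
'[' at pos 8: depth = 3
'[' at pos 12: depth = 4
Maximum depth reached: 4

4


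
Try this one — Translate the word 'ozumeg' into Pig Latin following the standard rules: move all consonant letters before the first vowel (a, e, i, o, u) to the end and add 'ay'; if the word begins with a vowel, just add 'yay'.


'ozumeg' starts with a vowel, so add 'yay': 'ozumegyay'.

ozumegyay


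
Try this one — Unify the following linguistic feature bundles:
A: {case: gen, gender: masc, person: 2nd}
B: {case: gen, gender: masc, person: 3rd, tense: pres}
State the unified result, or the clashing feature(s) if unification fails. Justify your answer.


Compare features:
case: A=gen vs B=gen -> unified: gen
gender: A=masc vs B=masc -> unified: masc
person: A=2nd vs B=3rd -> CLASH
tense: A=_ vs B=pres -> unified: pres
Clash detected on feature 'person' (2nd vs 3rd); unification fails.

CLASH on 'person' (2nd vs 3rd)


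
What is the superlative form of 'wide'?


Apply superlative formation (ends in e: add -st): 'wide' -> 'widest'.

widest


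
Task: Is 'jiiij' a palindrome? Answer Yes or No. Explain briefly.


Forward: 'jiiij'
Reversed: 'jiiij'
They are identical.

Yes


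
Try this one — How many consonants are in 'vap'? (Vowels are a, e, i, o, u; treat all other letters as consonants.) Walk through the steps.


Consonants in 'vap': v, p = 2 consonants.

2


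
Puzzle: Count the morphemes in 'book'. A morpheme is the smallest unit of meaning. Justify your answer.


Decomposition: book (free morpheme) = 1 morpheme(s)

1 morphemes


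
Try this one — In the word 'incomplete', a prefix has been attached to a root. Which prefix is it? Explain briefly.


The word 'incomplete' = 'in' (prefix) + 'complete' (root). The prefix is 'in'.

in


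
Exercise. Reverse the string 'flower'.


Reverse 'flower' character by character: 'rewolf'.

rewolf


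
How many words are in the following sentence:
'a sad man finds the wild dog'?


Split into words: a | sad | man | finds | the | wild | dog = 7 words.

7


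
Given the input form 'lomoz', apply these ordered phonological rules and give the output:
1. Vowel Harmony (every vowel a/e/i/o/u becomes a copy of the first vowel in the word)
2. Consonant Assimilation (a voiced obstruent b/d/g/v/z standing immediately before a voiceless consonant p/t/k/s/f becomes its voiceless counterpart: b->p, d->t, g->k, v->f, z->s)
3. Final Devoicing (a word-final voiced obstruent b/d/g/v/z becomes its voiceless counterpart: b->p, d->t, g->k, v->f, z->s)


Starting form: 'lomoz'
Rule 1: Vowel Harmony: all vowels already match. No change.
Rule 2: Consonant Assimilation: no voiced obstruent (b/d/g/v/z) stands immediately before a voiceless consonant (p/t/k/s/f). No change.
Rule 3: Final Devoicing: word-final voiced obstruent 'z' becomes voiceless 's'. 'lomoz' -> 'lomos'
Final form: 'lomos'

lomos


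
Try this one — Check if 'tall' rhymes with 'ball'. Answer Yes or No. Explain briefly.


Rime (stressed vowel + following sounds) of 'tall': -all = /ɔːl/
Rime of 'ball': -all = /ɔːl/
/ɔːl/ and /ɔːl/ are the same ending sound, so the words rhyme.

Yes


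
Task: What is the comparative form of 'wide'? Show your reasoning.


Apply comparative formation (ends in e: add -r): 'wide' -> 'wider'.

wider


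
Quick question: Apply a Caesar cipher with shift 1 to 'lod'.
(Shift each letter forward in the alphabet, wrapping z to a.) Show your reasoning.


Shift each letter by 1: l -> m, o -> p, d -> e. Result: 'mpe'.

mpe


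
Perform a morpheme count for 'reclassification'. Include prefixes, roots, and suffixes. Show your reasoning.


Decomposition: re- (prefix) + class (root) + -ify (suffix) + -ation (suffix) = 4 morpheme(s)

4 morphemes


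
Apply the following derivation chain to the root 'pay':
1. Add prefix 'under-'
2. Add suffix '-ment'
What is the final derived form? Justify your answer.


Step 1: Add prefix 'under-' to 'pay' = 'underpay'
Step 2: Add suffix '-ment' to 'underpay' = 'underpayment'

underpayment


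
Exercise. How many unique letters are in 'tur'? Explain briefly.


Unique letters in 'tur': {r, t, u} = 3 distinct letters.

3


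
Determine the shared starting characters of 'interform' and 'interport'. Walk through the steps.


Compare from the start: 5 characters match: 'inter'. Mismatch at position 6: 'f' vs 'p'.

inter


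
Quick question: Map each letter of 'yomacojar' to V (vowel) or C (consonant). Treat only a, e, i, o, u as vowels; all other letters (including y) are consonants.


Letter mapping: y = C, o = V, m = C, a = V, c = C, o = V, j = C, a = V, r = C.

CVCVCVCVC


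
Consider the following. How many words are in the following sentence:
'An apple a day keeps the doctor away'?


Split into words: An | apple | a | day | keeps | the | doctor | away = 8 words.

8


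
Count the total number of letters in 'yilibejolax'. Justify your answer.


Spell out 'yilibejolax' and number each letter: y(1), i(2), l(3), i(4), b(5), e(6), j(7), o(8), l(9), a(10), x(11). Total: 11 letters.

11


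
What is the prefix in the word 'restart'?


The word 'restart' = 're' (prefix) + 'start' (root). The prefix is 're'.

re


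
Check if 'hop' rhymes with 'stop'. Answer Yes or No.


Rime (stressed vowel + following sounds) of 'hop': -op = /ɒp/
Rime of 'stop': -op = /ɒp/
/ɒp/ and /ɒp/ are the same ending sound, so the words rhyme.

Yes


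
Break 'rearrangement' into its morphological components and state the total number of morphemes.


Step 1: Identify prefix: 're' (meaning: again)
Step 2: Identify root: 'arrange'
Step 3: Identify suffix(es): 'ment'
Decomposition: re- (prefix: again) + arrange (root) + -ment (suffix: action/result)
Total morphemes: 3

3 morphemes (re- (prefix: again) + arrange (root) + -ment (suffix: action/result))


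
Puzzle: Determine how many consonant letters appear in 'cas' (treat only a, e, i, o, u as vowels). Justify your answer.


Consonants in 'cas': c, s = 2 consonants.

2


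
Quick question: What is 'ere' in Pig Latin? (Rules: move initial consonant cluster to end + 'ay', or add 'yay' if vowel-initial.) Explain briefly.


'ere' starts with a vowel, so add 'yay': 'ereyay'.

ereyay


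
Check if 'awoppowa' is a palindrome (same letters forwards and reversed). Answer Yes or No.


Forward: 'awoppowa'
Reversed: 'awoppowa'
They are identical.

Yes


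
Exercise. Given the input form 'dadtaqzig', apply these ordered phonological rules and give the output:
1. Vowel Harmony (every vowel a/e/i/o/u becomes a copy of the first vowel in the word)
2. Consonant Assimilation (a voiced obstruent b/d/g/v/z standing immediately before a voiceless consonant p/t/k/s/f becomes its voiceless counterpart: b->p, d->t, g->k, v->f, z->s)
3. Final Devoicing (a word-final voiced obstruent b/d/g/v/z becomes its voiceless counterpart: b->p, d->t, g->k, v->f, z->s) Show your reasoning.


Starting form: 'dadtaqzig'
Rule 1: Vowel Harmony: all vowels become 'a' (matching first vowel). 'dadtaqzig' -> 'dadtaqzag'
Rule 2: Consonant Assimilation: voiced obstruent before voiceless consonant becomes voiceless ('dt' -> 'tt'). 'dadtaqzag' -> 'dattaqzag'
Rule 3: Final Devoicing: word-final voiced obstruent 'g' becomes voiceless 'k'. 'dattaqzag' -> 'dattaqzak'
Final form: 'dattaqzak'

dattaqzak


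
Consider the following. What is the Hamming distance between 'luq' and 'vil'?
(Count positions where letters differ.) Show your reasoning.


Alignment:
Position 1: 'l' vs 'v' = DIFFER
Position 2: 'u' vs 'i' = DIFFER
Position 3: 'q' vs 'l' = DIFFER
Total differences: 3

3


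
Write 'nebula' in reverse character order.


Reverse 'nebula' character by character: 'aluben'.

aluben


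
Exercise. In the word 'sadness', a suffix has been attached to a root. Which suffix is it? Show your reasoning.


The word 'sadness' = 'sad' (root) + '-ness' (suffix). The suffix is '-ness'.

ness


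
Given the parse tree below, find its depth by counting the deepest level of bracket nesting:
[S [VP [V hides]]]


Count bracket nesting levels:
'[' at pos 0: depth = 1
'[' at pos 3: depth = 2
'[' at pos 7: depth = 3
Maximum depth reached: 3

3


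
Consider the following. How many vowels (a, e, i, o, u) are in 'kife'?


Vowels in 'kife': i, e = 2 vowels.

2


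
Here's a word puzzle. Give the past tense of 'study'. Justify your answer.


Apply rule: Change -y to -ied. 'study' becomes 'studied'.

studied


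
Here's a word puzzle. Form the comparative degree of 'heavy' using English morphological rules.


Apply comparative formation (consonant + y: change y to i, add -er): 'heavy' -> 'heavier'.

heavier


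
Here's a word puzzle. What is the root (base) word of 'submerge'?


Remove prefix 'sub' from 'submerge' to get root 'merge'.

merge


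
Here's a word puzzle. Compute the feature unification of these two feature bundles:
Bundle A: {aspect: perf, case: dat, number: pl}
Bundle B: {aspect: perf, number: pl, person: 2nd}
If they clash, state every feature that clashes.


Compare features:
aspect: A=perf vs B=perf -> unified: perf
case: A=dat vs B=_ -> unified: dat
number: A=pl vs B=pl -> unified: pl
person: A=_ vs B=2nd -> unified: 2nd
No clashes found.

Unified: {aspect: perf, case: dat, number: pl, person: 2nd}


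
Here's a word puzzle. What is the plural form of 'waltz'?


Apply rule: Add -es (sibilant/fricative ending). 'waltz' becomes 'waltzes'.

waltzes


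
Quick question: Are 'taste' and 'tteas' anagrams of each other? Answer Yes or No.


Sorted letters of 'taste': 'aestt'
Sorted letters of 'tteas': 'aestt'
They match.

Yes
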